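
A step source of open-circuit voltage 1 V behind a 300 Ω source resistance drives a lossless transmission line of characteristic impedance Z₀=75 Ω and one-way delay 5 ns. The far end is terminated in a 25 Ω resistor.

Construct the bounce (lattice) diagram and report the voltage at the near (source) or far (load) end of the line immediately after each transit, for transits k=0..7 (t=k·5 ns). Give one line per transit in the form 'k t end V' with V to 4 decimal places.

0 0 source 0.2000
1 5 load 0.1000
2 10 source 0.0400
3 15 load 0.0700
4 20 source 0.0880
5 25 load 0.0790
6 30 source 0.0736
7 35 load 0.0763

Γ_L=-0.500000, Γ_S=0.600000; launch V₁=1·75/375=0.200000
k=0 src: V=0.2000
k=1 load: inc=0.200000, refl=0.200000·-0.500000=-0.1000; V=0.000000+0.200000+-0.100000=0.1000
k=2 src: inc=-0.100000, refl=-0.100000·0.600000=-0.0600; V=0.200000+-0.100000+-0.060000=0.0400
k=3 load: inc=-0.060000, refl=-0.060000·-0.500000=0.0300; V=0.100000+-0.060000+0.030000=0.0700
k=4 src: inc=0.030000, refl=0.030000·0.600000=0.0180; V=0.040000+0.030000+0.018000=0.0880
k=5 load: inc=0.018000, refl=0.018000·-0.500000=-0.0090; V=0.070000+0.018000+-0.009000=0.0790
k=6 src: inc=-0.009000, refl=-0.009000·0.600000=-0.0054; V=0.088000+-0.009000+-0.005400=0.0736
k=7 load: inc=-0.005400, refl=-0.005400·-0.500000=0.0027; V=0.079000+-0.005400+0.002700=0.0763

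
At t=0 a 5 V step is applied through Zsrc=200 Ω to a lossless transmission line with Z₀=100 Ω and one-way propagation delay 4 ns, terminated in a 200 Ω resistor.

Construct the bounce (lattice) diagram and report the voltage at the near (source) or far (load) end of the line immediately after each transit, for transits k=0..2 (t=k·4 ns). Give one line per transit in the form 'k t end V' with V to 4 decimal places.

Γ_L=0.333333, Γ_S=0.333333; launch V₁=5·100/300=1.666667
k=0 src: V=1.6667
k=1 load: inc=1.666667, refl=1.666667·0.333333=0.5556; V=0.000000+1.666667+0.555556=2.2222
k=2 src: inc=0.555556, refl=0.555556·0.333333=0.1852; V=1.666667+0.555556+0.185185=2.4074

0 0 source 1.6667
1 4 load 2.2222
2 8 source 2.4074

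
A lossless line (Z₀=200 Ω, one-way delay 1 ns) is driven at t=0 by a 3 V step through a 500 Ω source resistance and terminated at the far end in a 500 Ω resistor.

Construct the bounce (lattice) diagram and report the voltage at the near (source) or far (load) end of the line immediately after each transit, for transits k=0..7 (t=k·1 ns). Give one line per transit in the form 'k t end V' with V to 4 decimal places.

Γ_L=0.428571, Γ_S=0.428571; launch V₁=3·200/700=0.857143
k=0 src: V=0.8571
k=1 load: inc=0.857143, refl=0.857143·0.428571=0.3673; V=0.000000+0.857143+0.367347=1.2245
k=2 src: inc=0.367347, refl=0.367347·0.428571=0.1574; V=0.857143+0.367347+0.157434=1.3819
k=3 load: inc=0.157434, refl=0.157434·0.428571=0.0675; V=1.224490+0.157434+0.067472=1.4494
k=4 src: inc=0.067472, refl=0.067472·0.428571=0.0289; V=1.381924+0.067472+0.028917=1.4783
k=5 load: inc=0.028917, refl=0.028917·0.428571=0.0124; V=1.449396+0.028917+0.012393=1.4907
k=6 src: inc=0.012393, refl=0.012393·0.428571=0.0053; V=1.478313+0.012393+0.005311=1.4960
k=7 load: inc=0.005311, refl=0.005311·0.428571=0.0023; V=1.490705+0.005311+0.002276=1.4983

0 0 source 0.8571
1 1 load 1.2245
2 2 source 1.3819
3 3 load 1.4494
4 4 source 1.4783
5 5 load 1.4907
6 6 source 1.4960
7 7 load 1.4983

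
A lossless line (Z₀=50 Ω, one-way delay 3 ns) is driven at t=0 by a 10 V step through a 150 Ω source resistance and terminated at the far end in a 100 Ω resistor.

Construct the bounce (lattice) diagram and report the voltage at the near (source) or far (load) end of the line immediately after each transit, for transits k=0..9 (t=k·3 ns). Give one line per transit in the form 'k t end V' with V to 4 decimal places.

0 0 source 2.5000
1 3 load 3.3333
2 6 source 3.7500
3 9 load 3.8889
4 12 source 3.9583
5 15 load 3.9815
6 18 source 3.9931
7 21 load 3.9969
8 24 source 3.9988
9 27 load 3.9995

Γ_L=0.333333, Γ_S=0.500000; launch V₁=10·50/200=2.500000
k=0 src: V=2.5000
k=1 load: inc=2.500000, refl=2.500000·0.333333=0.8333; V=0.000000+2.500000+0.833333=3.3333
k=2 src: inc=0.833333, refl=0.833333·0.500000=0.4167; V=2.500000+0.833333+0.416667=3.7500
k=3 load: inc=0.416667, refl=0.416667·0.333333=0.1389; V=3.333333+0.416667+0.138889=3.8889
k=4 src: inc=0.138889, refl=0.138889·0.500000=0.0694; V=3.750000+0.138889+0.069444=3.9583
k=5 load: inc=0.069444, refl=0.069444·0.333333=0.0231; V=3.888889+0.069444+0.023148=3.9815
k=6 src: inc=0.023148, refl=0.023148·0.500000=0.0116; V=3.958333+0.023148+0.011574=3.9931
k=7 load: inc=0.011574, refl=0.011574·0.333333=0.0039; V=3.981481+0.011574+0.003858=3.9969
k=8 src: inc=0.003858, refl=0.003858·0.500000=0.0019; V=3.993056+0.003858+0.001929=3.9988
k=9 load: inc=0.001929, refl=0.001929·0.333333=0.0006; V=3.996914+0.001929+0.000643=3.9995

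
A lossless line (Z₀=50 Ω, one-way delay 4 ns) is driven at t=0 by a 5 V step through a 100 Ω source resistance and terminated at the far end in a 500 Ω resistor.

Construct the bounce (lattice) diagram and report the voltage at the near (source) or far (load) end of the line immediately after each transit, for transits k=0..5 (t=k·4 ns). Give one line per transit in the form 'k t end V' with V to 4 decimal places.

Γ_L=0.818182, Γ_S=0.333333; launch V₁=5·50/150=1.666667
k=0 src: V=1.6667
k=1 load: inc=1.666667, refl=1.666667·0.818182=1.3636; V=0.000000+1.666667+1.363636=3.0303
k=2 src: inc=1.363636, refl=1.363636·0.333333=0.4545; V=1.666667+1.363636+0.454545=3.4848
k=3 load: inc=0.454545, refl=0.454545·0.818182=0.3719; V=3.030303+0.454545+0.371901=3.8567
k=4 src: inc=0.371901, refl=0.371901·0.333333=0.1240; V=3.484848+0.371901+0.123967=3.9807
k=5 load: inc=0.123967, refl=0.123967·0.818182=0.1014; V=3.856749+0.123967+0.101427=4.0821

0 0 source 1.6667
1 4 load 3.0303
2 8 source 3.4848
3 12 load 3.8567
4 16 source 3.9807
5 20 load 4.0821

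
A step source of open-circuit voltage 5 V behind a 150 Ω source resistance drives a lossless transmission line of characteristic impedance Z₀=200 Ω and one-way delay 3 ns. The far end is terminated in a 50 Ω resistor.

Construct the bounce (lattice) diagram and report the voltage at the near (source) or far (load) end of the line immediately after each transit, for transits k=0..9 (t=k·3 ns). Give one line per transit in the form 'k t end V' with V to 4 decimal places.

0 0 source 2.8571
1 3 load 1.1429
2 6 source 1.3878
3 9 load 1.2408
4 12 source 1.2618
5 15 load 1.2492
6 18 source 1.2510
7 21 load 1.2499
8 24 source 1.2501
9 27 load 1.2500

Γ_L=-0.600000, Γ_S=-0.142857; launch V₁=5·200/350=2.857143
k=0 src: V=2.8571
k=1 load: inc=2.857143, refl=2.857143·-0.600000=-1.7143; V=0.000000+2.857143+-1.714286=1.1429
k=2 src: inc=-1.714286, refl=-1.714286·-0.142857=0.2449; V=2.857143+-1.714286+0.244898=1.3878
k=3 load: inc=0.244898, refl=0.244898·-0.600000=-0.1469; V=1.142857+0.244898+-0.146939=1.2408
k=4 src: inc=-0.146939, refl=-0.146939·-0.142857=0.0210; V=1.387755+-0.146939+0.020991=1.2618
k=5 load: inc=0.020991, refl=0.020991·-0.600000=-0.0126; V=1.240816+0.020991+-0.012595=1.2492
k=6 src: inc=-0.012595, refl=-0.012595·-0.142857=0.0018; V=1.261808+-0.012595+0.001799=1.2510
k=7 load: inc=0.001799, refl=0.001799·-0.600000=-0.0011; V=1.249213+0.001799+-0.001080=1.2499
k=8 src: inc=-0.001080, refl=-0.001080·-0.142857=0.0002; V=1.251012+-0.001080+0.000154=1.2501
k=9 load: inc=0.000154, refl=0.000154·-0.600000=-0.0001; V=1.249933+0.000154+-0.000093=1.2500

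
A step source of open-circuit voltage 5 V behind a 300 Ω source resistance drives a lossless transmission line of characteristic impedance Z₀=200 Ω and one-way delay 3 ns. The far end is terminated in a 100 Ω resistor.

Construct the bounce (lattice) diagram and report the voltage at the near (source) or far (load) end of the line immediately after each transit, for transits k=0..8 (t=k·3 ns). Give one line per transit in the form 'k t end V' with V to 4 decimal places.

0 0 source 2.0000
1 3 load 1.3333
2 6 source 1.2000
3 9 load 1.2444
4 12 source 1.2533
5 15 load 1.2504
6 18 source 1.2498
7 21 load 1.2500
8 24 source 1.2500

Γ_L=-0.333333, Γ_S=0.200000; launch V₁=5·200/500=2.000000
k=0 src: V=2.0000
k=1 load: inc=2.000000, refl=2.000000·-0.333333=-0.6667; V=0.000000+2.000000+-0.666667=1.3333
k=2 src: inc=-0.666667, refl=-0.666667·0.200000=-0.1333; V=2.000000+-0.666667+-0.133333=1.2000
k=3 load: inc=-0.133333, refl=-0.133333·-0.333333=0.0444; V=1.333333+-0.133333+0.044444=1.2444
k=4 src: inc=0.044444, refl=0.044444·0.200000=0.0089; V=1.200000+0.044444+0.008889=1.2533
k=5 load: inc=0.008889, refl=0.008889·-0.333333=-0.0030; V=1.244444+0.008889+-0.002963=1.2504
k=6 src: inc=-0.002963, refl=-0.002963·0.200000=-0.0006; V=1.253333+-0.002963+-0.000593=1.2498
k=7 load: inc=-0.000593, refl=-0.000593·-0.333333=0.0002; V=1.250370+-0.000593+0.000198=1.2500
k=8 src: inc=0.000198, refl=0.000198·0.200000=0.0000; V=1.249778+0.000198+0.000040=1.2500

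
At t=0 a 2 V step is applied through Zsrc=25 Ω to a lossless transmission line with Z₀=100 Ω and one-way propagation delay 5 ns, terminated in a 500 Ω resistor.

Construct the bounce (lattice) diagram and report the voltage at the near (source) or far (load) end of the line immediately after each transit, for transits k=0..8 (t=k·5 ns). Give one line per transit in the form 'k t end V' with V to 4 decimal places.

Γ_L=0.666667, Γ_S=-0.600000; launch V₁=2·100/125=1.600000
k=0 src: V=1.6000
k=1 load: inc=1.600000, refl=1.600000·0.666667=1.0667; V=0.000000+1.600000+1.066667=2.6667
k=2 src: inc=1.066667, refl=1.066667·-0.600000=-0.6400; V=1.600000+1.066667+-0.640000=2.0267
k=3 load: inc=-0.640000, refl=-0.640000·0.666667=-0.4267; V=2.666667+-0.640000+-0.426667=1.6000
k=4 src: inc=-0.426667, refl=-0.426667·-0.600000=0.2560; V=2.026667+-0.426667+0.256000=1.8560
k=5 load: inc=0.256000, refl=0.256000·0.666667=0.1707; V=1.600000+0.256000+0.170667=2.0267
k=6 src: inc=0.170667, refl=0.170667·-0.600000=-0.1024; V=1.856000+0.170667+-0.102400=1.9243
k=7 load: inc=-0.102400, refl=-0.102400·0.666667=-0.0683; V=2.026667+-0.102400+-0.068267=1.8560
k=8 src: inc=-0.068267, refl=-0.068267·-0.600000=0.0410; V=1.924267+-0.068267+0.040960=1.8970

0 0 source 1.6000
1 5 load 2.6667
2 10 source 2.0267
3 15 load 1.6000
4 20 source 1.8560
5 25 load 2.0267
6 30 source 1.9243
7 35 load 1.8560
8 40 source 1.8970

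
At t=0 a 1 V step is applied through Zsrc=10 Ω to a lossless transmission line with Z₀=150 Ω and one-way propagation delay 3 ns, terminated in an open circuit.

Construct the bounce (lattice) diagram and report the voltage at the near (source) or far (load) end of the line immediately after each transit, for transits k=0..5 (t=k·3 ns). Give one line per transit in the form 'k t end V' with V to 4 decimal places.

Γ_L=1.000000, Γ_S=-0.875000; launch V₁=1·150/160=0.937500
k=0 src: V=0.9375
k=1 load: inc=0.937500, refl=0.937500·1.000000=0.9375; V=0.000000+0.937500+0.937500=1.8750
k=2 src: inc=0.937500, refl=0.937500·-0.875000=-0.8203; V=0.937500+0.937500+-0.820312=1.0547
k=3 load: inc=-0.820312, refl=-0.820312·1.000000=-0.8203; V=1.875000+-0.820312+-0.820312=0.2344
k=4 src: inc=-0.820312, refl=-0.820312·-0.875000=0.7178; V=1.054688+-0.820312+0.717773=0.9521
k=5 load: inc=0.717773, refl=0.717773·1.000000=0.7178; V=0.234375+0.717773+0.717773=1.6699

0 0 source 0.9375
1 3 load 1.8750
2 6 source 1.0547
3 9 load 0.2344
4 12 source 0.9521
5 15 load 1.6699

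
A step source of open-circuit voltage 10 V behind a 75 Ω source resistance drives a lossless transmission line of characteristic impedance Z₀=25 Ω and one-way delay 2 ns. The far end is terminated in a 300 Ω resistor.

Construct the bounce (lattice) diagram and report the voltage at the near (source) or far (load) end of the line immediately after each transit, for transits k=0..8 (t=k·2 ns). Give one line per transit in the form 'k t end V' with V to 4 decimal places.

0 0 source 2.5000
1 2 load 4.6154
2 4 source 5.6731
3 6 load 6.5680
4 8 source 7.0155
5 10 load 7.3942
6 12 source 7.5835
7 14 load 7.7437
8 16 source 7.8238

Γ_L=0.846154, Γ_S=0.500000; launch V₁=10·25/100=2.500000
k=0 src: V=2.5000
k=1 load: inc=2.500000, refl=2.500000·0.846154=2.1154; V=0.000000+2.500000+2.115385=4.6154
k=2 src: inc=2.115385, refl=2.115385·0.500000=1.0577; V=2.500000+2.115385+1.057692=5.6731
k=3 load: inc=1.057692, refl=1.057692·0.846154=0.8950; V=4.615385+1.057692+0.894970=6.5680
k=4 src: inc=0.894970, refl=0.894970·0.500000=0.4475; V=5.673077+0.894970+0.447485=7.0155
k=5 load: inc=0.447485, refl=0.447485·0.846154=0.3786; V=6.568047+0.447485+0.378641=7.3942
k=6 src: inc=0.378641, refl=0.378641·0.500000=0.1893; V=7.015533+0.378641+0.189321=7.5835
k=7 load: inc=0.189321, refl=0.189321·0.846154=0.1602; V=7.394174+0.189321+0.160194=7.7437
k=8 src: inc=0.160194, refl=0.160194·0.500000=0.0801; V=7.583495+0.160194+0.080097=7.8238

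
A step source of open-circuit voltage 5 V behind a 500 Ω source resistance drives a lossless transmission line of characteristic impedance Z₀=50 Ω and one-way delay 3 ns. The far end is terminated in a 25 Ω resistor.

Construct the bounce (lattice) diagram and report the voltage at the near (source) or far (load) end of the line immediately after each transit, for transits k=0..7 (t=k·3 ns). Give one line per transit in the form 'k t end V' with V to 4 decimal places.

0 0 source 0.4545
1 3 load 0.3030
2 6 source 0.1791
3 9 load 0.2204
4 12 source 0.2542
5 15 load 0.2429
6 18 source 0.2337
7 21 load 0.2368

Γ_L=-0.333333, Γ_S=0.818182; launch V₁=5·50/550=0.454545
k=0 src: V=0.4545
k=1 load: inc=0.454545, refl=0.454545·-0.333333=-0.1515; V=0.000000+0.454545+-0.151515=0.3030
k=2 src: inc=-0.151515, refl=-0.151515·0.818182=-0.1240; V=0.454545+-0.151515+-0.123967=0.1791
k=3 load: inc=-0.123967, refl=-0.123967·-0.333333=0.0413; V=0.303030+-0.123967+0.041322=0.2204
k=4 src: inc=0.041322, refl=0.041322·0.818182=0.0338; V=0.179063+0.041322+0.033809=0.2542
k=5 load: inc=0.033809, refl=0.033809·-0.333333=-0.0113; V=0.220386+0.033809+-0.011270=0.2429
k=6 src: inc=-0.011270, refl=-0.011270·0.818182=-0.0092; V=0.254195+-0.011270+-0.009221=0.2337
k=7 load: inc=-0.009221, refl=-0.009221·-0.333333=0.0031; V=0.242925+-0.009221+0.003074=0.2368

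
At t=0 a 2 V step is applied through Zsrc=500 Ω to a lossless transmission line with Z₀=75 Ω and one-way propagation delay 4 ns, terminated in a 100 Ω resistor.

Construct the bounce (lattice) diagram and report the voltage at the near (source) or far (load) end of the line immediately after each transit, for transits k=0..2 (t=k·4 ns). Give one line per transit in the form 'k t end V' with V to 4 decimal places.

0 0 source 0.2609
1 4 load 0.2981
2 8 source 0.3257

Γ_L=0.142857, Γ_S=0.739130; launch V₁=2·75/575=0.260870
k=0 src: V=0.2609
k=1 load: inc=0.260870, refl=0.260870·0.142857=0.0373; V=0.000000+0.260870+0.037267=0.2981
k=2 src: inc=0.037267, refl=0.037267·0.739130=0.0275; V=0.260870+0.037267+0.027545=0.3257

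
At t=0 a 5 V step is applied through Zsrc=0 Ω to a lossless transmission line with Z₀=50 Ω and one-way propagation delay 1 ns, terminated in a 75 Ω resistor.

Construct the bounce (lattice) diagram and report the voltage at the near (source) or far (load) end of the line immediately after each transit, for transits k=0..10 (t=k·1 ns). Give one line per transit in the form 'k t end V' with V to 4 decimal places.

Γ_L=0.200000, Γ_S=-1.000000; launch V₁=5·50/50=5.000000
k=0 src: V=5.0000
k=1 load: inc=5.000000, refl=5.000000·0.200000=1.0000; V=0.000000+5.000000+1.000000=6.0000
k=2 src: inc=1.000000, refl=1.000000·-1.000000=-1.0000; V=5.000000+1.000000+-1.000000=5.0000
k=3 load: inc=-1.000000, refl=-1.000000·0.200000=-0.2000; V=6.000000+-1.000000+-0.200000=4.8000
k=4 src: inc=-0.200000, refl=-0.200000·-1.000000=0.2000; V=5.000000+-0.200000+0.200000=5.0000
k=5 load: inc=0.200000, refl=0.200000·0.200000=0.0400; V=4.800000+0.200000+0.040000=5.0400
k=6 src: inc=0.040000, refl=0.040000·-1.000000=-0.0400; V=5.000000+0.040000+-0.040000=5.0000
k=7 load: inc=-0.040000, refl=-0.040000·0.200000=-0.0080; V=5.040000+-0.040000+-0.008000=4.9920
k=8 src: inc=-0.008000, refl=-0.008000·-1.000000=0.0080; V=5.000000+-0.008000+0.008000=5.0000
k=9 load: inc=0.008000, refl=0.008000·0.200000=0.0016; V=4.992000+0.008000+0.001600=5.0016
k=10 src: inc=0.001600, refl=0.001600·-1.000000=-0.0016; V=5.000000+0.001600+-0.001600=5.0000

0 0 source 5.0000
1 1 load 6.0000
2 2 source 5.0000
3 3 load 4.8000
4 4 source 5.0000
5 5 load 5.0400
6 6 source 5.0000
7 7 load 4.9920
8 8 source 5.0000
9 9 load 5.0016
10 10 source 5.0000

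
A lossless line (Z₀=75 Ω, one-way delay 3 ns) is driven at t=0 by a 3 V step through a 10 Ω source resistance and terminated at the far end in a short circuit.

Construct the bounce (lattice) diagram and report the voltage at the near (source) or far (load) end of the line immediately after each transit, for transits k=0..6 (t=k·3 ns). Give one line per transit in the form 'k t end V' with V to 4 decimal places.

Γ_L=-1.000000, Γ_S=-0.764706; launch V₁=3·75/85=2.647059
k=0 src: V=2.6471
k=1 load: inc=2.647059, refl=2.647059·-1.000000=-2.6471; V=0.000000+2.647059+-2.647059=0.0000
k=2 src: inc=-2.647059, refl=-2.647059·-0.764706=2.0242; V=2.647059+-2.647059+2.024221=2.0242
k=3 load: inc=2.024221, refl=2.024221·-1.000000=-2.0242; V=0.000000+2.024221+-2.024221=0.0000
k=4 src: inc=-2.024221, refl=-2.024221·-0.764706=1.5479; V=2.024221+-2.024221+1.547934=1.5479
k=5 load: inc=1.547934, refl=1.547934·-1.000000=-1.5479; V=0.000000+1.547934+-1.547934=0.0000
k=6 src: inc=-1.547934, refl=-1.547934·-0.764706=1.1837; V=1.547934+-1.547934+1.183714=1.1837

0 0 source 2.6471
1 3 load 0.0000
2 6 source 2.0242
3 9 load 0.0000
4 12 source 1.5479
5 15 load 0.0000
6 18 source 1.1837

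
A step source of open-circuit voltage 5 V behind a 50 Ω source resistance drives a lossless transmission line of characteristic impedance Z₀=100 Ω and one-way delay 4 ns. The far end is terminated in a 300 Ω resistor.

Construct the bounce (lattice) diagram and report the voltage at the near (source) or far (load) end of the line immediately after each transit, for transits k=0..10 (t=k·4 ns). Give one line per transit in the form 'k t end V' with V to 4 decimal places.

Γ_L=0.500000, Γ_S=-0.333333; launch V₁=5·100/150=3.333333
k=0 src: V=3.3333
k=1 load: inc=3.333333, refl=3.333333·0.500000=1.6667; V=0.000000+3.333333+1.666667=5.0000
k=2 src: inc=1.666667, refl=1.666667·-0.333333=-0.5556; V=3.333333+1.666667+-0.555556=4.4444
k=3 load: inc=-0.555556, refl=-0.555556·0.500000=-0.2778; V=5.000000+-0.555556+-0.277778=4.1667
k=4 src: inc=-0.277778, refl=-0.277778·-0.333333=0.0926; V=4.444444+-0.277778+0.092593=4.2593
k=5 load: inc=0.092593, refl=0.092593·0.500000=0.0463; V=4.166667+0.092593+0.046296=4.3056
k=6 src: inc=0.046296, refl=0.046296·-0.333333=-0.0154; V=4.259259+0.046296+-0.015432=4.2901
k=7 load: inc=-0.015432, refl=-0.015432·0.500000=-0.0077; V=4.305556+-0.015432+-0.007716=4.2824
k=8 src: inc=-0.007716, refl=-0.007716·-0.333333=0.0026; V=4.290123+-0.007716+0.002572=4.2850
k=9 load: inc=0.002572, refl=0.002572·0.500000=0.0013; V=4.282407+0.002572+0.001286=4.2863
k=10 src: inc=0.001286, refl=0.001286·-0.333333=-0.0004; V=4.284979+0.001286+-0.000429=4.2858

0 0 source 3.3333
1 4 load 5.0000
2 8 source 4.4444
3 12 load 4.1667
4 16 source 4.2593
5 20 load 4.3056
6 24 source 4.2901
7 28 load 4.2824
8 32 source 4.2850
9 36 load 4.2863
10 40 source 4.2858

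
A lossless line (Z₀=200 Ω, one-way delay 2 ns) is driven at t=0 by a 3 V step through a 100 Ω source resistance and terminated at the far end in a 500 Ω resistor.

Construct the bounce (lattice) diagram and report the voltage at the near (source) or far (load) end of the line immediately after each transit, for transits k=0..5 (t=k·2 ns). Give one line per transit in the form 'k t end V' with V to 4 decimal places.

0 0 source 2.0000
1 2 load 2.8571
2 4 source 2.5714
3 6 load 2.4490
4 8 source 2.4898
5 10 load 2.5073

Γ_L=0.428571, Γ_S=-0.333333; launch V₁=3·200/300=2.000000
k=0 src: V=2.0000
k=1 load: inc=2.000000, refl=2.000000·0.428571=0.8571; V=0.000000+2.000000+0.857143=2.8571
k=2 src: inc=0.857143, refl=0.857143·-0.333333=-0.2857; V=2.000000+0.857143+-0.285714=2.5714
k=3 load: inc=-0.285714, refl=-0.285714·0.428571=-0.1224; V=2.857143+-0.285714+-0.122449=2.4490
k=4 src: inc=-0.122449, refl=-0.122449·-0.333333=0.0408; V=2.571429+-0.122449+0.040816=2.4898
k=5 load: inc=0.040816, refl=0.040816·0.428571=0.0175; V=2.448980+0.040816+0.017493=2.5073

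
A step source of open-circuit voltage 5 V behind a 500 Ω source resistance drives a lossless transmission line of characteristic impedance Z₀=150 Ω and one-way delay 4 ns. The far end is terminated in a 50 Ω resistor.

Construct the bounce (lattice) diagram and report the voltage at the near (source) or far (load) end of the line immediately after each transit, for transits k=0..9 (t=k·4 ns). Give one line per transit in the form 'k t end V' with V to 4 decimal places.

Γ_L=-0.500000, Γ_S=0.538462; launch V₁=5·150/650=1.153846
k=0 src: V=1.1538
k=1 load: inc=1.153846, refl=1.153846·-0.500000=-0.5769; V=0.000000+1.153846+-0.576923=0.5769
k=2 src: inc=-0.576923, refl=-0.576923·0.538462=-0.3107; V=1.153846+-0.576923+-0.310651=0.2663
k=3 load: inc=-0.310651, refl=-0.310651·-0.500000=0.1553; V=0.576923+-0.310651+0.155325=0.4216
k=4 src: inc=0.155325, refl=0.155325·0.538462=0.0836; V=0.266272+0.155325+0.083637=0.5052
k=5 load: inc=0.083637, refl=0.083637·-0.500000=-0.0418; V=0.421598+0.083637+-0.041818=0.4634
k=6 src: inc=-0.041818, refl=-0.041818·0.538462=-0.0225; V=0.505234+-0.041818+-0.022518=0.4409
k=7 load: inc=-0.022518, refl=-0.022518·-0.500000=0.0113; V=0.463416+-0.022518+0.011259=0.4522
k=8 src: inc=0.011259, refl=0.011259·0.538462=0.0061; V=0.440898+0.011259+0.006062=0.4582
k=9 load: inc=0.006062, refl=0.006062·-0.500000=-0.0030; V=0.452157+0.006062+-0.003031=0.4552

0 0 source 1.1538
1 4 load 0.5769
2 8 source 0.2663
3 12 load 0.4216
4 16 source 0.5052
5 20 load 0.4634
6 24 source 0.4409
7 28 load 0.4522
8 32 source 0.4582
9 36 load 0.4552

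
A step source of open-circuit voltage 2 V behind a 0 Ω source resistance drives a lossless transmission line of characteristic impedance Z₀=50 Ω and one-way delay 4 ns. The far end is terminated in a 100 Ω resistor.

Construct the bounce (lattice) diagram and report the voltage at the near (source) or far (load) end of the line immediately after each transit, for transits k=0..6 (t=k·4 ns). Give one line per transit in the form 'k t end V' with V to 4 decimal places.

0 0 source 2.0000
1 4 load 2.6667
2 8 source 2.0000
3 12 load 1.7778
4 16 source 2.0000
5 20 load 2.0741
6 24 source 2.0000

Γ_L=0.333333, Γ_S=-1.000000; launch V₁=2·50/50=2.000000
k=0 src: V=2.0000
k=1 load: inc=2.000000, refl=2.000000·0.333333=0.6667; V=0.000000+2.000000+0.666667=2.6667
k=2 src: inc=0.666667, refl=0.666667·-1.000000=-0.6667; V=2.000000+0.666667+-0.666667=2.0000
k=3 load: inc=-0.666667, refl=-0.666667·0.333333=-0.2222; V=2.666667+-0.666667+-0.222222=1.7778
k=4 src: inc=-0.222222, refl=-0.222222·-1.000000=0.2222; V=2.000000+-0.222222+0.222222=2.0000
k=5 load: inc=0.222222, refl=0.222222·0.333333=0.0741; V=1.777778+0.222222+0.074074=2.0741
k=6 src: inc=0.074074, refl=0.074074·-1.000000=-0.0741; V=2.000000+0.074074+-0.074074=2.0000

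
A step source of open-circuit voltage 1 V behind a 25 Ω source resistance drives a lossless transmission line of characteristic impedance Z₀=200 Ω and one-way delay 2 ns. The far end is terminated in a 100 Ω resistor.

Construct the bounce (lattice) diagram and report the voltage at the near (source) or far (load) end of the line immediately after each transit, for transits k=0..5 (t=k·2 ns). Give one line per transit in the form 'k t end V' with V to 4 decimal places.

Γ_L=-0.333333, Γ_S=-0.777778; launch V₁=1·200/225=0.888889
k=0 src: V=0.8889
k=1 load: inc=0.888889, refl=0.888889·-0.333333=-0.2963; V=0.000000+0.888889+-0.296296=0.5926
k=2 src: inc=-0.296296, refl=-0.296296·-0.777778=0.2305; V=0.888889+-0.296296+0.230453=0.8230
k=3 load: inc=0.230453, refl=0.230453·-0.333333=-0.0768; V=0.592593+0.230453+-0.076818=0.7462
k=4 src: inc=-0.076818, refl=-0.076818·-0.777778=0.0597; V=0.823045+-0.076818+0.059747=0.8060
k=5 load: inc=0.059747, refl=0.059747·-0.333333=-0.0199; V=0.746228+0.059747+-0.019916=0.7861

0 0 source 0.8889
1 2 load 0.5926
2 4 source 0.8230
3 6 load 0.7462
4 8 source 0.8060
5 10 load 0.7861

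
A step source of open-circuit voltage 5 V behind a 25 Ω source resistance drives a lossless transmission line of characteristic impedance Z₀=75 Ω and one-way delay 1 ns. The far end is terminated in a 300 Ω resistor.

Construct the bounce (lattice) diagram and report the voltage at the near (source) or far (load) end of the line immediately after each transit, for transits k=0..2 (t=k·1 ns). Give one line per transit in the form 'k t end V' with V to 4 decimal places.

Γ_L=0.600000, Γ_S=-0.500000; launch V₁=5·75/100=3.750000
k=0 src: V=3.7500
k=1 load: inc=3.750000, refl=3.750000·0.600000=2.2500; V=0.000000+3.750000+2.250000=6.0000
k=2 src: inc=2.250000, refl=2.250000·-0.500000=-1.1250; V=3.750000+2.250000+-1.125000=4.8750

0 0 source 3.7500
1 1 load 6.0000
2 2 source 4.8750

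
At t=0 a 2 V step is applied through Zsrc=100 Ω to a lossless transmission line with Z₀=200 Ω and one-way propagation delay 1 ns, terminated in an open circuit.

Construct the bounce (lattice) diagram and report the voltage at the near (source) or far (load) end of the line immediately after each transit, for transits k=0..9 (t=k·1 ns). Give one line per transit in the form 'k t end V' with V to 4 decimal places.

0 0 source 1.3333
1 1 load 2.6667
2 2 source 2.2222
3 3 load 1.7778
4 4 source 1.9259
5 5 load 2.0741
6 6 source 2.0247
7 7 load 1.9753
8 8 source 1.9918
9 9 load 2.0082

Γ_L=1.000000, Γ_S=-0.333333; launch V₁=2·200/300=1.333333
k=0 src: V=1.3333
k=1 load: inc=1.333333, refl=1.333333·1.000000=1.3333; V=0.000000+1.333333+1.333333=2.6667
k=2 src: inc=1.333333, refl=1.333333·-0.333333=-0.4444; V=1.333333+1.333333+-0.444444=2.2222
k=3 load: inc=-0.444444, refl=-0.444444·1.000000=-0.4444; V=2.666667+-0.444444+-0.444444=1.7778
k=4 src: inc=-0.444444, refl=-0.444444·-0.333333=0.1481; V=2.222222+-0.444444+0.148148=1.9259
k=5 load: inc=0.148148, refl=0.148148·1.000000=0.1481; V=1.777778+0.148148+0.148148=2.0741
k=6 src: inc=0.148148, refl=0.148148·-0.333333=-0.0494; V=1.925926+0.148148+-0.049383=2.0247
k=7 load: inc=-0.049383, refl=-0.049383·1.000000=-0.0494; V=2.074074+-0.049383+-0.049383=1.9753
k=8 src: inc=-0.049383, refl=-0.049383·-0.333333=0.0165; V=2.024691+-0.049383+0.016461=1.9918
k=9 load: inc=0.016461, refl=0.016461·1.000000=0.0165; V=1.975309+0.016461+0.016461=2.0082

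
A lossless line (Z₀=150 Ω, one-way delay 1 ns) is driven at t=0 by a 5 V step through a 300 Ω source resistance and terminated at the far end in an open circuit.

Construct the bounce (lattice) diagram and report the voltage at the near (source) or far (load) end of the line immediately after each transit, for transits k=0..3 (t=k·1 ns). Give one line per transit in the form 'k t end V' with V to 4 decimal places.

0 0 source 1.6667
1 1 load 3.3333
2 2 source 3.8889
3 3 load 4.4444

Γ_L=1.000000, Γ_S=0.333333; launch V₁=5·150/450=1.666667
k=0 src: V=1.6667
k=1 load: inc=1.666667, refl=1.666667·1.000000=1.6667; V=0.000000+1.666667+1.666667=3.3333
k=2 src: inc=1.666667, refl=1.666667·0.333333=0.5556; V=1.666667+1.666667+0.555556=3.8889
k=3 load: inc=0.555556, refl=0.555556·1.000000=0.5556; V=3.333333+0.555556+0.555556=4.4444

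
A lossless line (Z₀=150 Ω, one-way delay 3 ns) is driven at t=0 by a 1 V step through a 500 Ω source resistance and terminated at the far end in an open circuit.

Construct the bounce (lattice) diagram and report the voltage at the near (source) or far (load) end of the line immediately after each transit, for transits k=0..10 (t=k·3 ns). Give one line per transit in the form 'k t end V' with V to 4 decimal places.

0 0 source 0.2308
1 3 load 0.4615
2 6 source 0.5858
3 9 load 0.7101
4 12 source 0.7770
5 15 load 0.8439
6 18 source 0.8799
7 21 load 0.9159
8 24 source 0.9353
9 27 load 0.9547
10 30 source 0.9652

Γ_L=1.000000, Γ_S=0.538462; launch V₁=1·150/650=0.230769
k=0 src: V=0.2308
k=1 load: inc=0.230769, refl=0.230769·1.000000=0.2308; V=0.000000+0.230769+0.230769=0.4615
k=2 src: inc=0.230769, refl=0.230769·0.538462=0.1243; V=0.230769+0.230769+0.124260=0.5858
k=3 load: inc=0.124260, refl=0.124260·1.000000=0.1243; V=0.461538+0.124260+0.124260=0.7101
k=4 src: inc=0.124260, refl=0.124260·0.538462=0.0669; V=0.585799+0.124260+0.066909=0.7770
k=5 load: inc=0.066909, refl=0.066909·1.000000=0.0669; V=0.710059+0.066909+0.066909=0.8439
k=6 src: inc=0.066909, refl=0.066909·0.538462=0.0360; V=0.776969+0.066909+0.036028=0.8799
k=7 load: inc=0.036028, refl=0.036028·1.000000=0.0360; V=0.843878+0.036028+0.036028=0.9159
k=8 src: inc=0.036028, refl=0.036028·0.538462=0.0194; V=0.879906+0.036028+0.019400=0.9353
k=9 load: inc=0.019400, refl=0.019400·1.000000=0.0194; V=0.915934+0.019400+0.019400=0.9547
k=10 src: inc=0.019400, refl=0.019400·0.538462=0.0104; V=0.935334+0.019400+0.010446=0.9652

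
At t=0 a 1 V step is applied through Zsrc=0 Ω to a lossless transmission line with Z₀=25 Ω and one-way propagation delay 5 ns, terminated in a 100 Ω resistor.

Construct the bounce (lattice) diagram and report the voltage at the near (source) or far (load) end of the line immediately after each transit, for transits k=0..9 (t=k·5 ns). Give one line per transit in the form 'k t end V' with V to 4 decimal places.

Γ_L=0.600000, Γ_S=-1.000000; launch V₁=1·25/25=1.000000
k=0 src: V=1.0000
k=1 load: inc=1.000000, refl=1.000000·0.600000=0.6000; V=0.000000+1.000000+0.600000=1.6000
k=2 src: inc=0.600000, refl=0.600000·-1.000000=-0.6000; V=1.000000+0.600000+-0.600000=1.0000
k=3 load: inc=-0.600000, refl=-0.600000·0.600000=-0.3600; V=1.600000+-0.600000+-0.360000=0.6400
k=4 src: inc=-0.360000, refl=-0.360000·-1.000000=0.3600; V=1.000000+-0.360000+0.360000=1.0000
k=5 load: inc=0.360000, refl=0.360000·0.600000=0.2160; V=0.640000+0.360000+0.216000=1.2160
k=6 src: inc=0.216000, refl=0.216000·-1.000000=-0.2160; V=1.000000+0.216000+-0.216000=1.0000
k=7 load: inc=-0.216000, refl=-0.216000·0.600000=-0.1296; V=1.216000+-0.216000+-0.129600=0.8704
k=8 src: inc=-0.129600, refl=-0.129600·-1.000000=0.1296; V=1.000000+-0.129600+0.129600=1.0000
k=9 load: inc=0.129600, refl=0.129600·0.600000=0.0778; V=0.870400+0.129600+0.077760=1.0778

0 0 source 1.0000
1 5 load 1.6000
2 10 source 1.0000
3 15 load 0.6400
4 20 source 1.0000
5 25 load 1.2160
6 30 source 1.0000
7 35 load 0.8704
8 40 source 1.0000
9 45 load 1.0778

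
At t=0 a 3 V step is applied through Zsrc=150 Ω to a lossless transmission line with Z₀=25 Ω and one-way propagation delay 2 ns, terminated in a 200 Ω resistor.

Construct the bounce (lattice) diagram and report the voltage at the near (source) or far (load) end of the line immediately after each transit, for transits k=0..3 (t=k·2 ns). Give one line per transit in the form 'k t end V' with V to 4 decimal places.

Γ_L=0.777778, Γ_S=0.714286; launch V₁=3·25/175=0.428571
k=0 src: V=0.4286
k=1 load: inc=0.428571, refl=0.428571·0.777778=0.3333; V=0.000000+0.428571+0.333333=0.7619
k=2 src: inc=0.333333, refl=0.333333·0.714286=0.2381; V=0.428571+0.333333+0.238095=1.0000
k=3 load: inc=0.238095, refl=0.238095·0.777778=0.1852; V=0.761905+0.238095+0.185185=1.1852

0 0 source 0.4286
1 2 load 0.7619
2 4 source 1.0000
3 6 load 1.1852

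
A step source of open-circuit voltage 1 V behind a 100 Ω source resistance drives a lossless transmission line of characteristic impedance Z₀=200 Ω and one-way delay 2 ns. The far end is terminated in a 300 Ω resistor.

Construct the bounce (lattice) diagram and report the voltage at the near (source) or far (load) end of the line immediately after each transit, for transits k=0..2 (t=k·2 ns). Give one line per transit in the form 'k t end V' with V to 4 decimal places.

Γ_L=0.200000, Γ_S=-0.333333; launch V₁=1·200/300=0.666667
k=0 src: V=0.6667
k=1 load: inc=0.666667, refl=0.666667·0.200000=0.1333; V=0.000000+0.666667+0.133333=0.8000
k=2 src: inc=0.133333, refl=0.133333·-0.333333=-0.0444; V=0.666667+0.133333+-0.044444=0.7556

0 0 source 0.6667
1 2 load 0.8000
2 4 source 0.7556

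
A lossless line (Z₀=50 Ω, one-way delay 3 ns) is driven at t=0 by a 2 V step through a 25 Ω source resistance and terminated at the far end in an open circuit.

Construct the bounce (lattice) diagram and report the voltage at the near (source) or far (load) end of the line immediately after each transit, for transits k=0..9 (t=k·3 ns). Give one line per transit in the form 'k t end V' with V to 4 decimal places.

Γ_L=1.000000, Γ_S=-0.333333; launch V₁=2·50/75=1.333333
k=0 src: V=1.3333
k=1 load: inc=1.333333, refl=1.333333·1.000000=1.3333; V=0.000000+1.333333+1.333333=2.6667
k=2 src: inc=1.333333, refl=1.333333·-0.333333=-0.4444; V=1.333333+1.333333+-0.444444=2.2222
k=3 load: inc=-0.444444, refl=-0.444444·1.000000=-0.4444; V=2.666667+-0.444444+-0.444444=1.7778
k=4 src: inc=-0.444444, refl=-0.444444·-0.333333=0.1481; V=2.222222+-0.444444+0.148148=1.9259
k=5 load: inc=0.148148, refl=0.148148·1.000000=0.1481; V=1.777778+0.148148+0.148148=2.0741
k=6 src: inc=0.148148, refl=0.148148·-0.333333=-0.0494; V=1.925926+0.148148+-0.049383=2.0247
k=7 load: inc=-0.049383, refl=-0.049383·1.000000=-0.0494; V=2.074074+-0.049383+-0.049383=1.9753
k=8 src: inc=-0.049383, refl=-0.049383·-0.333333=0.0165; V=2.024691+-0.049383+0.016461=1.9918
k=9 load: inc=0.016461, refl=0.016461·1.000000=0.0165; V=1.975309+0.016461+0.016461=2.0082

0 0 source 1.3333
1 3 load 2.6667
2 6 source 2.2222
3 9 load 1.7778
4 12 source 1.9259
5 15 load 2.0741
6 18 source 2.0247
7 21 load 1.9753
8 24 source 1.9918
9 27 load 2.0082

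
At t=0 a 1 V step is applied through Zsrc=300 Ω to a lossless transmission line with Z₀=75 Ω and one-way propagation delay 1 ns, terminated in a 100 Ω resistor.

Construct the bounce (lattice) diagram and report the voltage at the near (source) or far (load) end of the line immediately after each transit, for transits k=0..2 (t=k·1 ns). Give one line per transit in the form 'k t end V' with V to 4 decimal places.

0 0 source 0.2000
1 1 load 0.2286
2 2 source 0.2457

Γ_L=0.142857, Γ_S=0.600000; launch V₁=1·75/375=0.200000
k=0 src: V=0.2000
k=1 load: inc=0.200000, refl=0.200000·0.142857=0.0286; V=0.000000+0.200000+0.028571=0.2286
k=2 src: inc=0.028571, refl=0.028571·0.600000=0.0171; V=0.200000+0.028571+0.017143=0.2457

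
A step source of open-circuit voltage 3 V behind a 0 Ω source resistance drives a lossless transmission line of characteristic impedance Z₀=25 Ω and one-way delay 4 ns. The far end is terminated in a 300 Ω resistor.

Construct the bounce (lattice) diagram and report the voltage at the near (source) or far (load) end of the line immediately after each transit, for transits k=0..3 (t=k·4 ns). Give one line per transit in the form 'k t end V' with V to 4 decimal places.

Γ_L=0.846154, Γ_S=-1.000000; launch V₁=3·25/25=3.000000
k=0 src: V=3.0000
k=1 load: inc=3.000000, refl=3.000000·0.846154=2.5385; V=0.000000+3.000000+2.538462=5.5385
k=2 src: inc=2.538462, refl=2.538462·-1.000000=-2.5385; V=3.000000+2.538462+-2.538462=3.0000
k=3 load: inc=-2.538462, refl=-2.538462·0.846154=-2.1479; V=5.538462+-2.538462+-2.147929=0.8521

0 0 source 3.0000
1 4 load 5.5385
2 8 source 3.0000
3 12 load 0.8521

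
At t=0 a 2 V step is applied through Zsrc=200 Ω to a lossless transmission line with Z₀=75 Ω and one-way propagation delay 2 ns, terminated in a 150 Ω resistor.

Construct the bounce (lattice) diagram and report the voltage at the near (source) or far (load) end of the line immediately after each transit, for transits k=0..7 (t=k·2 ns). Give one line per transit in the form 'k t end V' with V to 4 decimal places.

0 0 source 0.5455
1 2 load 0.7273
2 4 source 0.8099
3 6 load 0.8375
4 8 source 0.8500
5 10 load 0.8542
6 12 source 0.8561
7 14 load 0.8567

Γ_L=0.333333, Γ_S=0.454545; launch V₁=2·75/275=0.545455
k=0 src: V=0.5455
k=1 load: inc=0.545455, refl=0.545455·0.333333=0.1818; V=0.000000+0.545455+0.181818=0.7273
k=2 src: inc=0.181818, refl=0.181818·0.454545=0.0826; V=0.545455+0.181818+0.082645=0.8099
k=3 load: inc=0.082645, refl=0.082645·0.333333=0.0275; V=0.727273+0.082645+0.027548=0.8375
k=4 src: inc=0.027548, refl=0.027548·0.454545=0.0125; V=0.809917+0.027548+0.012522=0.8500
k=5 load: inc=0.012522, refl=0.012522·0.333333=0.0042; V=0.837466+0.012522+0.004174=0.8542
k=6 src: inc=0.004174, refl=0.004174·0.454545=0.0019; V=0.849987+0.004174+0.001897=0.8561
k=7 load: inc=0.001897, refl=0.001897·0.333333=0.0006; V=0.854161+0.001897+0.000632=0.8567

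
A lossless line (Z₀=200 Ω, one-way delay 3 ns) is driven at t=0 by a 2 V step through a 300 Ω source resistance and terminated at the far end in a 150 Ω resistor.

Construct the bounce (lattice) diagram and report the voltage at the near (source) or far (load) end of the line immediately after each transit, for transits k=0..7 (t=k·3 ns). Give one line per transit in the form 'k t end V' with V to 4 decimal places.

Γ_L=-0.142857, Γ_S=0.200000; launch V₁=2·200/500=0.800000
k=0 src: V=0.8000
k=1 load: inc=0.800000, refl=0.800000·-0.142857=-0.1143; V=0.000000+0.800000+-0.114286=0.6857
k=2 src: inc=-0.114286, refl=-0.114286·0.200000=-0.0229; V=0.800000+-0.114286+-0.022857=0.6629
k=3 load: inc=-0.022857, refl=-0.022857·-0.142857=0.0033; V=0.685714+-0.022857+0.003265=0.6661
k=4 src: inc=0.003265, refl=0.003265·0.200000=0.0007; V=0.662857+0.003265+0.000653=0.6668
k=5 load: inc=0.000653, refl=0.000653·-0.142857=-0.0001; V=0.666122+0.000653+-0.000093=0.6667
k=6 src: inc=-0.000093, refl=-0.000093·0.200000=-0.0000; V=0.666776+-0.000093+-0.000019=0.6667
k=7 load: inc=-0.000019, refl=-0.000019·-0.142857=0.0000; V=0.666682+-0.000019+0.000003=0.6667

0 0 source 0.8000
1 3 load 0.6857
2 6 source 0.6629
3 9 load 0.6661
4 12 source 0.6668
5 15 load 0.6667
6 18 source 0.6667
7 21 load 0.6667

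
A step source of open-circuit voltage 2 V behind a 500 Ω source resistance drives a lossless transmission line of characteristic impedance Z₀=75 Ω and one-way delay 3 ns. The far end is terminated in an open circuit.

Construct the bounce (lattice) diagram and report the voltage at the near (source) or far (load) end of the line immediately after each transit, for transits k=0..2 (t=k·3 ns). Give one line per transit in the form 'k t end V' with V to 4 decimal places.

Γ_L=1.000000, Γ_S=0.739130; launch V₁=2·75/575=0.260870
k=0 src: V=0.2609
k=1 load: inc=0.260870, refl=0.260870·1.000000=0.2609; V=0.000000+0.260870+0.260870=0.5217
k=2 src: inc=0.260870, refl=0.260870·0.739130=0.1928; V=0.260870+0.260870+0.192817=0.7146

0 0 source 0.2609
1 3 load 0.5217
2 6 source 0.7146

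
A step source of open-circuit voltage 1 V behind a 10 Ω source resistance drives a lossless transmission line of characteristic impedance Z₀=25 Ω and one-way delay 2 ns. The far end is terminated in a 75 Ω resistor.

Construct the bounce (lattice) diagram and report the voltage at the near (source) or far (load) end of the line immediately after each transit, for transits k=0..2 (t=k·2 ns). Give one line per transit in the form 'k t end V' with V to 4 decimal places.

Γ_L=0.500000, Γ_S=-0.428571; launch V₁=1·25/35=0.714286
k=0 src: V=0.7143
k=1 load: inc=0.714286, refl=0.714286·0.500000=0.3571; V=0.000000+0.714286+0.357143=1.0714
k=2 src: inc=0.357143, refl=0.357143·-0.428571=-0.1531; V=0.714286+0.357143+-0.153061=0.9184

0 0 source 0.7143
1 2 load 1.0714
2 4 source 0.9184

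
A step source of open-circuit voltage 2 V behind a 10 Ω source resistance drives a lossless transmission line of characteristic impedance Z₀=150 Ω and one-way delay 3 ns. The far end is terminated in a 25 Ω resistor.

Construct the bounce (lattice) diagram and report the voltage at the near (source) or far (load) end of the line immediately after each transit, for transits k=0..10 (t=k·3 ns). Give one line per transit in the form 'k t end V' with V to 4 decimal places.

Γ_L=-0.714286, Γ_S=-0.875000; launch V₁=2·150/160=1.875000
k=0 src: V=1.8750
k=1 load: inc=1.875000, refl=1.875000·-0.714286=-1.3393; V=0.000000+1.875000+-1.339286=0.5357
k=2 src: inc=-1.339286, refl=-1.339286·-0.875000=1.1719; V=1.875000+-1.339286+1.171875=1.7076
k=3 load: inc=1.171875, refl=1.171875·-0.714286=-0.8371; V=0.535714+1.171875+-0.837054=0.8705
k=4 src: inc=-0.837054, refl=-0.837054·-0.875000=0.7324; V=1.707589+-0.837054+0.732422=1.6030
k=5 load: inc=0.732422, refl=0.732422·-0.714286=-0.5232; V=0.870536+0.732422+-0.523158=1.0798
k=6 src: inc=-0.523158, refl=-0.523158·-0.875000=0.4578; V=1.602958+-0.523158+0.457764=1.5376
k=7 load: inc=0.457764, refl=0.457764·-0.714286=-0.3270; V=1.079799+0.457764+-0.326974=1.2106
k=8 src: inc=-0.326974, refl=-0.326974·-0.875000=0.2861; V=1.537563+-0.326974+0.286102=1.4967
k=9 load: inc=0.286102, refl=0.286102·-0.714286=-0.2044; V=1.210589+0.286102+-0.204359=1.2923
k=10 src: inc=-0.204359, refl=-0.204359·-0.875000=0.1788; V=1.496691+-0.204359+0.178814=1.4711

0 0 source 1.8750
1 3 load 0.5357
2 6 source 1.7076
3 9 load 0.8705
4 12 source 1.6030
5 15 load 1.0798
6 18 source 1.5376
7 21 load 1.2106
8 24 source 1.4967
9 27 load 1.2923
10 30 source 1.4711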